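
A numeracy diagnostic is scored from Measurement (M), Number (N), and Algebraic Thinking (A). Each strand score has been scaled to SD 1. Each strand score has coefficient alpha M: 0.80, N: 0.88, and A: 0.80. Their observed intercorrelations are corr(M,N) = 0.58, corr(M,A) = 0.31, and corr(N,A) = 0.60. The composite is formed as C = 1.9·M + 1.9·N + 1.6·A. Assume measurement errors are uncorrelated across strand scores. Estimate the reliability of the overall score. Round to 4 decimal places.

Var(C) = 1.9² + 1.9² + 1.6² + 2·[3.61·0.58 + 3.04·0.31 + 3.04·0.60] = 9.78 + 9.7204 = 19.5004.
Under uncorrelated errors the observed covariances equal the true-score covariances, so only the own-variance terms attenuate.
True-score variance = [1.9²·0.80 + 1.9²·0.88 + 1.6²·0.80] + 9.7204 = 8.1128 + 9.7204 = 17.8332.
Reliability = 17.8332 / 19.5004 = 0.9145.

0.9145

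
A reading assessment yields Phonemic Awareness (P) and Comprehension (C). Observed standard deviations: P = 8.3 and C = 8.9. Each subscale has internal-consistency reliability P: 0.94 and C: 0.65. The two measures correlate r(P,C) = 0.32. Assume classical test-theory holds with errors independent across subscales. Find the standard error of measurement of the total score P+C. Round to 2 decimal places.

5.64

Var(total) = 148.1 + 47.2768 = 195.377.
True-score variance = 116.243 + 47.2768 = 163.52, so reliability = 0.8369.
Error variance = 195.377 − 163.52 = 31.8569; SEM = √31.8569 = 5.64.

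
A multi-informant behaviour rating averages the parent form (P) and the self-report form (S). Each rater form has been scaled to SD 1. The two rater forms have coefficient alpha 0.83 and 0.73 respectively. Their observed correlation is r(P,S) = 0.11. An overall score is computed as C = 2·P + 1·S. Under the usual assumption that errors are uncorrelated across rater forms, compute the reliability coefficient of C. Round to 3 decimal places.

0.825

Var(C) = 2² + 1 + 2·[2·0.11] = 5 + 0.44 = 5.44.
Because errors are independent across components, Cov(Tᵢ,Tⱼ) = Cov(Xᵢ,Xⱼ); the off-diagonal part of the true-score variance is the same as above.
True-score variance = [2²·0.83 + 0.73] + 0.44 = 4.05 + 0.44 = 4.49.
Reliability = 4.49 / 5.44 = 0.825.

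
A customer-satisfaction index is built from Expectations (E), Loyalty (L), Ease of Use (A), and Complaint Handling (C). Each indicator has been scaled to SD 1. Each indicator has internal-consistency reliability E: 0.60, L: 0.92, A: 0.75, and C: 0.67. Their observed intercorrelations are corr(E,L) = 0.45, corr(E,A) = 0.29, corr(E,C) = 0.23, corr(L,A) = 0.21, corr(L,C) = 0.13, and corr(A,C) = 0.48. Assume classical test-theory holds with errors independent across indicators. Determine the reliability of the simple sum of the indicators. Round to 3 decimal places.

0.860

Var(E+L+A+C) = 4 + 2·[0.45 + 0.29 + 0.23 + 0.21 + 0.13 + 0.48] = 4 + 3.58 = 7.58.
Under uncorrelated errors the observed covariances equal the true-score covariances, so only the own-variance terms attenuate.
True-score variance = [0.60 + 0.92 + 0.75 + 0.67] + 3.58 = 2.94 + 3.58 = 6.52.
Reliability = 6.52 / 7.58 = 0.860.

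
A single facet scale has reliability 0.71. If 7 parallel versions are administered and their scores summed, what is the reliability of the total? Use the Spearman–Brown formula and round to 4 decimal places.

ρ_k = kρ / (1 + (k−1)ρ) = 7·0.71 / (1 + 6·0.71) = 4.970 / 5.260 = 0.9449.

0.9449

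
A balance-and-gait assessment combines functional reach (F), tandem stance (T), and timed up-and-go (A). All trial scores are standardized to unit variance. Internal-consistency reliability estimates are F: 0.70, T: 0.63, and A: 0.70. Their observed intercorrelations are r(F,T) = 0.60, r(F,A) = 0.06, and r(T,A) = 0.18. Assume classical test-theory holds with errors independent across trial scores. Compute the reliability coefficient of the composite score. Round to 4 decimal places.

Var(F+T+A) = 3 + 2·[0.60 + 0.06 + 0.18] = 3 + 1.68 = 4.68.
With uncorrelated errors the cross-covariances are all true-score covariance, so they carry over unchanged; only the diagonal terms shrink to ρᵢσᵢ².
True-score variance = [0.70 + 0.63 + 0.70] + 1.68 = 2.03 + 1.68 = 3.71.
Reliability = 3.71 / 4.68 = 0.7927.

0.7927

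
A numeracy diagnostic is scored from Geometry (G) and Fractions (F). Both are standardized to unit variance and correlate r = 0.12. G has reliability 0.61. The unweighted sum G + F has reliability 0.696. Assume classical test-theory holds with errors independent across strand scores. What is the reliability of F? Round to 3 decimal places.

0.709

Var(G+F) = 2 + 2·0.12 = 2.240.
True-score variance = ρ_G + ρ_F + 2·0.12, so 0.696 = (0.61 + ρ_F + 0.24) / 2.240.
ρ_F = 0.696·2.240 − 0.61 − 0.24 = 0.709.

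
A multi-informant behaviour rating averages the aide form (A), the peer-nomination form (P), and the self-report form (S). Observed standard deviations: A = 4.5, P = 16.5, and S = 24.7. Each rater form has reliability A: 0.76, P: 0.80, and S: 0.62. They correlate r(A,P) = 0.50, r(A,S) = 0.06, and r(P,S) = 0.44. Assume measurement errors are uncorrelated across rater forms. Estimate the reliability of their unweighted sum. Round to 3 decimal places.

Var(A+P+S) = 4.5² + 16.5² + 24.7² + 2·[4.5·16.5·0.50 + 4.5·24.7·0.06 + 16.5·24.7·0.44] = 902.59 + 446.232 = 1348.82.
With uncorrelated errors the cross-covariances are all true-score covariance, so they carry over unchanged; only the diagonal terms shrink to ρᵢσᵢ².
True-score variance = [4.5²·0.76 + 16.5²·0.80 + 24.7²·0.62] + 446.232 = 611.446 + 446.232 = 1057.68.
Reliability = 1057.68 / 1348.82 = 0.784.

0.784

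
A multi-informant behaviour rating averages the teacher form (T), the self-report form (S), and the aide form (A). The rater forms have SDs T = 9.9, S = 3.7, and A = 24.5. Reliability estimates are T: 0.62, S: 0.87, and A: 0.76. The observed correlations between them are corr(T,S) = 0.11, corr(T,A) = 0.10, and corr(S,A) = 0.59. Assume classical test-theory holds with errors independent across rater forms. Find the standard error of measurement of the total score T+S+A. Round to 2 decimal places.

Var(total) = 711.95 + 163.536 = 875.486.
True-score variance = 528.866 + 163.536 = 692.402, so reliability = 0.7909.
Error variance = 875.486 − 692.402 = 183.083; SEM = √183.083 = 13.53.

13.53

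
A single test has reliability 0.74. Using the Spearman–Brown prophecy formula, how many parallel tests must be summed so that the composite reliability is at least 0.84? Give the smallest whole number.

k ≥ ρ*(1−ρ₁)/(ρ₁(1−ρ*)) = 0.84·0.26 / (0.74·0.16) = 1.845.
Smallest integer k = 2.

2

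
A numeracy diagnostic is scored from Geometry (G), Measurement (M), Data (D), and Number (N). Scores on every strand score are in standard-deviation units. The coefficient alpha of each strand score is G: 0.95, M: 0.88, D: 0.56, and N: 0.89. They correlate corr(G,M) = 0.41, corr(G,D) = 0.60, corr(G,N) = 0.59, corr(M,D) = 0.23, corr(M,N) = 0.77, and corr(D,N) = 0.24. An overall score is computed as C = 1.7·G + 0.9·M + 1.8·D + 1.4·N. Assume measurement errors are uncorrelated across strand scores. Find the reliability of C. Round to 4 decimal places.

0.9083

Var(C) = 1.7² + 0.9² + 1.8² + 1.4² + 2·[1.53·0.41 + 3.06·0.60 + 2.38·0.59 + 1.62·0.23 + 1.26·0.77 + 2.52·0.24] = 8.9 + 11.6302 = 20.5302.
With uncorrelated errors the cross-covariances are all true-score covariance, so they carry over unchanged; only the diagonal terms shrink to ρᵢσᵢ².
True-score variance = [1.7²·0.95 + 0.9²·0.88 + 1.8²·0.56 + 1.4²·0.89] + 11.6302 = 7.0171 + 11.6302 = 18.6473.
Reliability = 18.6473 / 20.5302 = 0.9083.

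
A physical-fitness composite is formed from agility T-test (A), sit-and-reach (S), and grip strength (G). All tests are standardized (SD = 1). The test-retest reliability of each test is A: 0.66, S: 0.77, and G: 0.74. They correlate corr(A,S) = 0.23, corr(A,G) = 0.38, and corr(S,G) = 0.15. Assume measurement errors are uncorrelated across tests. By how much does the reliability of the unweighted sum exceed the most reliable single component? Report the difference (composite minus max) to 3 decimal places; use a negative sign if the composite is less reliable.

Var(sum) = 3 + 1.52 = 4.52; true-score variance = 2.17 + 1.52 = 3.69; composite reliability = 0.8164.
Max component reliability = 0.7700.
Difference = 0.8164 − 0.7700 = 0.046.

0.046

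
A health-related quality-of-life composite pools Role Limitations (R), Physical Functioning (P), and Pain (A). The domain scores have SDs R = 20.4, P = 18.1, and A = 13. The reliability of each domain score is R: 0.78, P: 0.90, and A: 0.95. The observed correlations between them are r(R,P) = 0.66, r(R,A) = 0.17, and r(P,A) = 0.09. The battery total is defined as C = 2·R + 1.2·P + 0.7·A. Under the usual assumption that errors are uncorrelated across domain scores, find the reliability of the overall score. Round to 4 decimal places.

0.8824

Var(C) = 2²·20.4² + 1.2²·18.1² + 0.7²·13² + 2·[2.4·20.4·18.1·0.66 + 1.4·20.4·13·0.17 + 0.84·18.1·13·0.09] = 2219.21 + 1331.56 = 3550.77.
Under uncorrelated errors the observed covariances equal the true-score covariances, so only the own-variance terms attenuate.
True-score variance = [2²·20.4²·0.78 + 1.2²·18.1²·0.90 + 0.7²·13²·0.95] + 1331.56 = 1801.67 + 1331.56 = 3133.24.
Reliability = 3133.24 / 3550.77 = 0.8824.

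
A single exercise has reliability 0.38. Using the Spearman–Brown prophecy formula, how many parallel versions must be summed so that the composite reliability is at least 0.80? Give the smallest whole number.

7

k ≥ ρ*(1−ρ₁)/(ρ₁(1−ρ*)) = 0.80·0.62 / (0.38·0.20) = 6.526.
Smallest integer k = 7.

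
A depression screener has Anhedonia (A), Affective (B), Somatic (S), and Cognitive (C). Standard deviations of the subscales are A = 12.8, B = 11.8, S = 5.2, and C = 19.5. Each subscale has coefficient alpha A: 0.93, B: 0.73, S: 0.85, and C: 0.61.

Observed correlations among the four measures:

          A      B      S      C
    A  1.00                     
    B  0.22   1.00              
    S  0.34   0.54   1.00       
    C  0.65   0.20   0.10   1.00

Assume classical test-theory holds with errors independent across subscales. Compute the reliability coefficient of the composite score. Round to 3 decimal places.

Var(A+B+S+C) = 12.8² + 11.8² + 5.2² + 19.5² + 2·[12.8·11.8·0.22 + 12.8·5.2·0.34 + 12.8·19.5·0.65 + 11.8·5.2·0.54 + 11.8·19.5·0.20 + 5.2·19.5·0.10] = 710.37 + 614.787 = 1325.16.
Because errors are independent across components, Cov(Tᵢ,Tⱼ) = Cov(Xᵢ,Xⱼ); the off-diagonal part of the true-score variance is the same as above.
True-score variance = [12.8²·0.93 + 11.8²·0.73 + 5.2²·0.85 + 19.5²·0.61] + 614.787 = 508.953 + 614.787 = 1123.74.
Reliability = 1123.74 / 1325.16 = 0.848.

0.848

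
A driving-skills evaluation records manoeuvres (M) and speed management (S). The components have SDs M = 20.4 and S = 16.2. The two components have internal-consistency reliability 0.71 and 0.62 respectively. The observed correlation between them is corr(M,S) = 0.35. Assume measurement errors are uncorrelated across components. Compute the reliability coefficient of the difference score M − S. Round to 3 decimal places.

0.507

Var(M−S) = 20.4² + 16.2² − 2·20.4·16.2·0.35 = 678.6 − 231.336 = 447.264.
Because errors are independent across components, Cov(Tᵢ,Tⱼ) = Cov(Xᵢ,Xⱼ); the off-diagonal part of the true-score variance is the same as above.
True-score variance = [20.4²·0.71 + 16.2²·0.62] − 231.336 = 458.186 − 231.336 = 226.85.
Reliability = 226.85 / 447.264 = 0.507.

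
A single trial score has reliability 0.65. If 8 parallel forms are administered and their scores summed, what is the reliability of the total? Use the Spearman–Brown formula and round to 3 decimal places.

0.937

ρ_k = kρ / (1 + (k−1)ρ) = 8·0.65 / (1 + 7·0.65) = 5.200 / 5.550 = 0.937.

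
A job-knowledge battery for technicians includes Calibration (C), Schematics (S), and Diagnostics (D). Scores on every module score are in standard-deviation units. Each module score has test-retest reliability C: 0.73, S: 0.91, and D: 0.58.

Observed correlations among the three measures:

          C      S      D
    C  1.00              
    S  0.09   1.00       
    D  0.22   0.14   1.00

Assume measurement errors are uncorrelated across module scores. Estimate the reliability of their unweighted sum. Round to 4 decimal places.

0.8000

Var(C+S+D) = 3 + 2·[0.09 + 0.22 + 0.14] = 3 + 0.9 = 3.9.
Because errors are independent across components, Cov(Tᵢ,Tⱼ) = Cov(Xᵢ,Xⱼ); the off-diagonal part of the true-score variance is the same as above.
True-score variance = [0.73 + 0.91 + 0.58] + 0.9 = 2.22 + 0.9 = 3.12.
Reliability = 3.12 / 3.9 = 0.8000.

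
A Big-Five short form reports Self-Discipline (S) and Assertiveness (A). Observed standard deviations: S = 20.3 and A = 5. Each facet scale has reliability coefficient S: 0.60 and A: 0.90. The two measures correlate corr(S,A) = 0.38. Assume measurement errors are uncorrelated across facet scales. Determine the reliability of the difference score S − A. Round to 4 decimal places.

0.5351

Var(S−A) = 20.3² + 5² − 2·20.3·5·0.38 = 437.09 − 77.14 = 359.95.
With uncorrelated errors the cross-covariances are all true-score covariance, so they carry over unchanged; only the diagonal terms shrink to ρᵢσᵢ².
True-score variance = [20.3²·0.60 + 5²·0.90] − 77.14 = 269.754 − 77.14 = 192.614.
Reliability = 192.614 / 359.95 = 0.5351.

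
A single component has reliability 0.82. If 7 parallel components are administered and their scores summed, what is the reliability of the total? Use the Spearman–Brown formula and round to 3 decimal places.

0.970

ρ_k = kρ / (1 + (k−1)ρ) = 7·0.82 / (1 + 6·0.82) = 5.740 / 5.920 = 0.970.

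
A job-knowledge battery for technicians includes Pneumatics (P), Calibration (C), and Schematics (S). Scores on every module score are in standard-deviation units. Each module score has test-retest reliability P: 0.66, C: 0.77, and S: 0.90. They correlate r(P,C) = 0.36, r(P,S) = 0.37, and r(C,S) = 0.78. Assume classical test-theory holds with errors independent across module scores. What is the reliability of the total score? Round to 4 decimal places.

0.8887

Var(P+C+S) = 3 + 2·[0.36 + 0.37 + 0.78] = 3 + 3.02 = 6.02.
Under uncorrelated errors the observed covariances equal the true-score covariances, so only the own-variance terms attenuate.
True-score variance = [0.66 + 0.77 + 0.90] + 3.02 = 2.33 + 3.02 = 5.35.
Reliability = 5.35 / 6.02 = 0.8887.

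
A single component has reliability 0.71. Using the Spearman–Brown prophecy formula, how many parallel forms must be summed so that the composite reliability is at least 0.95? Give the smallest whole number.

k ≥ ρ*(1−ρ₁)/(ρ₁(1−ρ*)) = 0.95·0.29 / (0.71·0.05) = 7.761.
Smallest integer k = 8.

8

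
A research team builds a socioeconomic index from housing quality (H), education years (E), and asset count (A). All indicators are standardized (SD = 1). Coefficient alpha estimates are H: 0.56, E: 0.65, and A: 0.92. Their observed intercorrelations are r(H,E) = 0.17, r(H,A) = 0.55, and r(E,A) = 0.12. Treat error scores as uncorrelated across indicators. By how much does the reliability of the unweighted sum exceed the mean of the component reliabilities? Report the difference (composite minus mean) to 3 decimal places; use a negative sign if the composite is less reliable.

0.104

Var(sum) = 3 + 1.68 = 4.68; true-score variance = 2.13 + 1.68 = 3.81; composite reliability = 0.8141.
Mean component reliability = 0.7100.
Difference = 0.8141 − 0.7100 = 0.104.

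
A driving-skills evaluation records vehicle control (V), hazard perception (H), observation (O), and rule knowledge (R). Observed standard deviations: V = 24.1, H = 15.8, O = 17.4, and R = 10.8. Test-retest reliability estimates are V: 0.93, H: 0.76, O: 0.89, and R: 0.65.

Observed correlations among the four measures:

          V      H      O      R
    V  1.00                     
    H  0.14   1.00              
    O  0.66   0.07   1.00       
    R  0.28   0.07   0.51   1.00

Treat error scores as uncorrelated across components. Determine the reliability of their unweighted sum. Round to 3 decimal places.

Var(V+H+O+R) = 24.1² + 15.8² + 17.4² + 10.8² + 2·[24.1·15.8·0.14 + 24.1·17.4·0.66 + 24.1·10.8·0.28 + 15.8·17.4·0.07 + 15.8·10.8·0.07 + 17.4·10.8·0.51] = 1249.85 + 1059.96 = 2309.81.
With uncorrelated errors the cross-covariances are all true-score covariance, so they carry over unchanged; only the diagonal terms shrink to ρᵢσᵢ².
True-score variance = [24.1²·0.93 + 15.8²·0.76 + 17.4²·0.89 + 10.8²·0.65] + 1059.96 = 1075.15 + 1059.96 = 2135.11.
Reliability = 2135.11 / 2309.81 = 0.924.

0.924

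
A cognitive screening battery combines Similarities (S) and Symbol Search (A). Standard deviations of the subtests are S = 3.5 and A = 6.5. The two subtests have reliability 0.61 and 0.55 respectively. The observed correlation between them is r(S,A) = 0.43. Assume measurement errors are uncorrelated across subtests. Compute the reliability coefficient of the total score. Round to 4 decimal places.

0.6788

Var(S+A) = 3.5² + 6.5² + 2·[3.5·6.5·0.43] = 54.5 + 19.565 = 74.065.
Because errors are independent across components, Cov(Tᵢ,Tⱼ) = Cov(Xᵢ,Xⱼ); the off-diagonal part of the true-score variance is the same as above.
True-score variance = [3.5²·0.61 + 6.5²·0.55] + 19.565 = 30.71 + 19.565 = 50.275.
Reliability = 50.275 / 74.065 = 0.6788.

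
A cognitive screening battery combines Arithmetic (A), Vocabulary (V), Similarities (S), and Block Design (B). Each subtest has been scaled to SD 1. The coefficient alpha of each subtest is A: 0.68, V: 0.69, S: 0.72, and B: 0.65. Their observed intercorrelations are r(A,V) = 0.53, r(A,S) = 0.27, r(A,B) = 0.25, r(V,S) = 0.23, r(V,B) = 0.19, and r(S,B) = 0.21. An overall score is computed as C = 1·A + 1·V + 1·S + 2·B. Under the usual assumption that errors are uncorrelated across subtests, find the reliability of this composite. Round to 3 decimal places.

Var(C) = 1 + 1 + 1 + 2² + 2·[0.53 + 0.27 + 2·0.25 + 0.23 + 2·0.19 + 2·0.21] = 7 + 4.66 = 11.66.
Under uncorrelated errors the observed covariances equal the true-score covariances, so only the own-variance terms attenuate.
True-score variance = [0.68 + 0.69 + 0.72 + 2²·0.65] + 4.66 = 4.69 + 4.66 = 9.35.
Reliability = 9.35 / 11.66 = 0.802.

0.802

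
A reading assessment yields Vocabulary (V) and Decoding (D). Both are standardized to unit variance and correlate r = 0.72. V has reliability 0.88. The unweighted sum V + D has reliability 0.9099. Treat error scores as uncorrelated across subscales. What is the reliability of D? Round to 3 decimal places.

0.810

Var(V+D) = 2 + 2·0.72 = 3.440.
True-score variance = ρ_V + ρ_D + 2·0.72, so 0.9099 = (0.88 + ρ_D + 1.44) / 3.440.
ρ_D = 0.9099·3.440 − 0.88 − 1.44 = 0.810.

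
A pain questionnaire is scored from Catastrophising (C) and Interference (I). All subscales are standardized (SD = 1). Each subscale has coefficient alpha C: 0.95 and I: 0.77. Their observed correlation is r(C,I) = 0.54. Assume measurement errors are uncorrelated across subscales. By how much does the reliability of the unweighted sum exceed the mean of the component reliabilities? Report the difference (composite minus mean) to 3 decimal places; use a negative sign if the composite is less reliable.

0.049

Var(sum) = 2 + 1.08 = 3.08; true-score variance = 1.72 + 1.08 = 2.8; composite reliability = 0.9091.
Mean component reliability = 0.8600.
Difference = 0.9091 − 0.8600 = 0.049.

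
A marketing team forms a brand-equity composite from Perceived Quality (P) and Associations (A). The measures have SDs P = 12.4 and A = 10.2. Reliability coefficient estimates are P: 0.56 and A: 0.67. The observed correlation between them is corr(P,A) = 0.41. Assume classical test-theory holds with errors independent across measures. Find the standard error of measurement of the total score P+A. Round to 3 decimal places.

Var(total) = 257.8 + 103.714 = 361.514.
True-score variance = 155.812 + 103.714 = 259.526, so reliability = 0.7179.
Error variance = 361.514 − 259.526 = 101.988; SEM = √101.988 = 10.099.

10.099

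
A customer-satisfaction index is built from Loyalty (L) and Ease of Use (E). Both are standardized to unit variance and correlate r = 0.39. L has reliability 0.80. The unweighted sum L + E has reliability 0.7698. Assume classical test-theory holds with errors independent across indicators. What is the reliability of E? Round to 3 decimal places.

0.560

Var(L+E) = 2 + 2·0.39 = 2.780.
True-score variance = ρ_L + ρ_E + 2·0.39, so 0.7698 = (0.80 + ρ_E + 0.78) / 2.780.
ρ_E = 0.7698·2.780 − 0.80 − 0.78 = 0.560.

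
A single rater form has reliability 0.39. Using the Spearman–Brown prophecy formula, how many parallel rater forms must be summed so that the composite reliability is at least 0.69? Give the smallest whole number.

4

k ≥ ρ*(1−ρ₁)/(ρ₁(1−ρ*)) = 0.69·0.61 / (0.39·0.31) = 3.481.
Smallest integer k = 4.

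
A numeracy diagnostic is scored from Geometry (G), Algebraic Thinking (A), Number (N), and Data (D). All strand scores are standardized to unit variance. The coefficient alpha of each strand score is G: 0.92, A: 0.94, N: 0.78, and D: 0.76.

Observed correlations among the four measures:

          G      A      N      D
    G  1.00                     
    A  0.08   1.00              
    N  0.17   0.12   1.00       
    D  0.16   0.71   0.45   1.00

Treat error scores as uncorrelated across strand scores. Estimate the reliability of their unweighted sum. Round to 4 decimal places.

0.9187

Var(G+A+N+D) = 4 + 2·[0.08 + 0.17 + 0.16 + 0.12 + 0.71 + 0.45] = 4 + 3.38 = 7.38.
With uncorrelated errors the cross-covariances are all true-score covariance, so they carry over unchanged; only the diagonal terms shrink to ρᵢσᵢ².
True-score variance = [0.92 + 0.94 + 0.78 + 0.76] + 3.38 = 3.4 + 3.38 = 6.78.
Reliability = 6.78 / 7.38 = 0.9187.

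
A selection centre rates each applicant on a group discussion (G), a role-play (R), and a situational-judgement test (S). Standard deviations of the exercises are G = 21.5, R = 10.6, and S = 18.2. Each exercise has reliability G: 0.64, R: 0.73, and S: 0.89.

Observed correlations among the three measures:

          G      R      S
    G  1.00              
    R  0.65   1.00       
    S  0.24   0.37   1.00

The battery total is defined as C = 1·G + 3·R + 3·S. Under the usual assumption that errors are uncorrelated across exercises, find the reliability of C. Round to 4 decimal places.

0.8933

Var(C) = 21.5² + 3²·10.6² + 3²·18.2² + 2·[3·21.5·10.6·0.65 + 3·21.5·18.2·0.24 + 9·10.6·18.2·0.37] = 4454.65 + 2737.13 = 7191.78.
With uncorrelated errors the cross-covariances are all true-score covariance, so they carry over unchanged; only the diagonal terms shrink to ρᵢσᵢ².
True-score variance = [21.5²·0.64 + 3²·10.6²·0.73 + 3²·18.2²·0.89] + 2737.13 = 3687.28 + 2737.13 = 6424.41.
Reliability = 6424.41 / 7191.78 = 0.8933.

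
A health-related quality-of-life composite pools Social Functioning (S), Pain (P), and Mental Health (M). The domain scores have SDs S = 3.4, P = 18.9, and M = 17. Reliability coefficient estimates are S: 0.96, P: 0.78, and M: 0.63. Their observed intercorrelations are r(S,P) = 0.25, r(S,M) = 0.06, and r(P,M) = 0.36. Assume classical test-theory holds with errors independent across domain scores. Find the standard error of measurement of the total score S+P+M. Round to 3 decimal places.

Var(total) = 657.77 + 270.402 = 928.172.
True-score variance = 471.791 + 270.402 = 742.193, so reliability = 0.7996.
Error variance = 928.172 − 742.193 = 185.979; SEM = √185.979 = 13.637.

13.637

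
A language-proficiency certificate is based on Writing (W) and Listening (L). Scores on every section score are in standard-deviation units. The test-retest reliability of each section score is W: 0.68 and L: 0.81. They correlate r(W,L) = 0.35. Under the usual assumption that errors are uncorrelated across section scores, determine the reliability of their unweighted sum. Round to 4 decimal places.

Var(W+L) = 2 + 2·[0.35] = 2 + 0.7 = 2.7.
With uncorrelated errors the cross-covariances are all true-score covariance, so they carry over unchanged; only the diagonal terms shrink to ρᵢσᵢ².
True-score variance = [0.68 + 0.81] + 0.7 = 1.49 + 0.7 = 2.19.
Reliability = 2.19 / 2.7 = 0.8111.

0.8111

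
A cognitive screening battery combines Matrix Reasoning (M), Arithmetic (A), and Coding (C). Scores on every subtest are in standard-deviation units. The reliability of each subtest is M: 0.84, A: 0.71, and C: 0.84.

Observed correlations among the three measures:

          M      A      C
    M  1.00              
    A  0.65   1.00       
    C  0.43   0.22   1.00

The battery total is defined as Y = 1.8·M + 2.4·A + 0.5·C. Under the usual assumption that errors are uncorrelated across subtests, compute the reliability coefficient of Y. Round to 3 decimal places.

Var(Y) = 1.8² + 2.4² + 0.5² + 2·[4.32·0.65 + 0.9·0.43 + 1.2·0.22] = 9.25 + 6.918 = 16.168.
Under uncorrelated errors the observed covariances equal the true-score covariances, so only the own-variance terms attenuate.
True-score variance = [1.8²·0.84 + 2.4²·0.71 + 0.5²·0.84] + 6.918 = 7.0212 + 6.918 = 13.9392.
Reliability = 13.9392 / 16.168 = 0.862.

0.862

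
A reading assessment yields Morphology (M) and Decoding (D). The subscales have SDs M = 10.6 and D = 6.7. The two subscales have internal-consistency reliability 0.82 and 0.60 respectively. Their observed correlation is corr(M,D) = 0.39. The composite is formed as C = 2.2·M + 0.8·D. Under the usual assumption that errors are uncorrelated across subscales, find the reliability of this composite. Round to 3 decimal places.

0.837

Var(C) = 2.2²·10.6² + 0.8²·6.7² + 2·[1.76·10.6·6.7·0.39] = 572.552 + 97.4963 = 670.048.
Because errors are independent across components, Cov(Tᵢ,Tⱼ) = Cov(Xᵢ,Xⱼ); the off-diagonal part of the true-score variance is the same as above.
True-score variance = [2.2²·10.6²·0.82 + 0.8²·6.7²·0.60] + 97.4963 = 463.172 + 97.4963 = 560.668.
Reliability = 560.668 / 670.048 = 0.837.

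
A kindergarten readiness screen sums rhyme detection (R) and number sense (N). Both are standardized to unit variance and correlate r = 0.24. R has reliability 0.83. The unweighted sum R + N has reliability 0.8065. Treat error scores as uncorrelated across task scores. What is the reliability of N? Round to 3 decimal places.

0.690

Var(R+N) = 2 + 2·0.24 = 2.480.
True-score variance = ρ_R + ρ_N + 2·0.24, so 0.8065 = (0.83 + ρ_N + 0.48) / 2.480.
ρ_N = 0.8065·2.480 − 0.83 − 0.48 = 0.690.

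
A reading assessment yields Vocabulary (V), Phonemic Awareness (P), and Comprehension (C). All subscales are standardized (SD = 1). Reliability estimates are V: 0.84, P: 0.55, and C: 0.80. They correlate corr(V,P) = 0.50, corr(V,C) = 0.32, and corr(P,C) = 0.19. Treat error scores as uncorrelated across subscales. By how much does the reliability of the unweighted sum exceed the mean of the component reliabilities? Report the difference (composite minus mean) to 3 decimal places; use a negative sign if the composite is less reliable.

0.109

Var(sum) = 3 + 2.02 = 5.02; true-score variance = 2.19 + 2.02 = 4.21; composite reliability = 0.8386.
Mean component reliability = 0.7300.
Difference = 0.8386 − 0.7300 = 0.109.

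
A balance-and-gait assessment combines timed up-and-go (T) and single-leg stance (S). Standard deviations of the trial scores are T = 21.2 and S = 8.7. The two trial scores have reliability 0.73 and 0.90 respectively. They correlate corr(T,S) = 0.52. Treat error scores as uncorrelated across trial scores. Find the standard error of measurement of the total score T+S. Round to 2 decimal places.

11.35

Var(total) = 525.13 + 191.818 = 716.948.
True-score variance = 396.212 + 191.818 = 588.03, so reliability = 0.8202.
Error variance = 716.948 − 588.03 = 128.918; SEM = √128.918 = 11.35.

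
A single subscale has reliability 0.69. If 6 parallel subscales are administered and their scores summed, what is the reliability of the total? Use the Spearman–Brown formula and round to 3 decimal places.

ρ_k = kρ / (1 + (k−1)ρ) = 6·0.69 / (1 + 5·0.69) = 4.140 / 4.450 = 0.930.

0.930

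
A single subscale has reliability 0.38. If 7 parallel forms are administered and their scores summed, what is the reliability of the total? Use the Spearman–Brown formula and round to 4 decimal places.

0.8110

ρ_k = kρ / (1 + (k−1)ρ) = 7·0.38 / (1 + 6·0.38) = 2.660 / 3.280 = 0.8110.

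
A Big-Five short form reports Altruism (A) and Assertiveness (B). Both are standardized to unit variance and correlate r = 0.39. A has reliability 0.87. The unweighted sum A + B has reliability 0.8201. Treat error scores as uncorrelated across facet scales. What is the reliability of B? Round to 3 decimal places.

Var(A+B) = 2 + 2·0.39 = 2.780.
True-score variance = ρ_A + ρ_B + 2·0.39, so 0.8201 = (0.87 + ρ_B + 0.78) / 2.780.
ρ_B = 0.8201·2.780 − 0.87 − 0.78 = 0.630.

0.630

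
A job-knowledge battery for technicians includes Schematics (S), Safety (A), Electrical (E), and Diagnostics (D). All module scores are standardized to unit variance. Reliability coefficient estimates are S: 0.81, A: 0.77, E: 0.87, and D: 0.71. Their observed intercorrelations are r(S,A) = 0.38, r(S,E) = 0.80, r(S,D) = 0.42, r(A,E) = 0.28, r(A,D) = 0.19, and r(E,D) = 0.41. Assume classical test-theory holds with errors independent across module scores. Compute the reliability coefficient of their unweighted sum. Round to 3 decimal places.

0.906

Var(S+A+E+D) = 4 + 2·[0.38 + 0.80 + 0.42 + 0.28 + 0.19 + 0.41] = 4 + 4.96 = 8.96.
Because errors are independent across components, Cov(Tᵢ,Tⱼ) = Cov(Xᵢ,Xⱼ); the off-diagonal part of the true-score variance is the same as above.
True-score variance = [0.81 + 0.77 + 0.87 + 0.71] + 4.96 = 3.16 + 4.96 = 8.12.
Reliability = 8.12 / 8.96 = 0.906.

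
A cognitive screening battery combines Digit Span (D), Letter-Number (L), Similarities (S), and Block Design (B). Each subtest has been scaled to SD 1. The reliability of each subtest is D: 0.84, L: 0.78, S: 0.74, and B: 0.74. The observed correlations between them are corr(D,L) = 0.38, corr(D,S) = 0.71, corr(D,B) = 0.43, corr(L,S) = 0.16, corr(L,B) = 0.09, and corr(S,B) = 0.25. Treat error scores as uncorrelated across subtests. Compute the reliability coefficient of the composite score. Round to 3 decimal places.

0.888

Var(D+L+S+B) = 4 + 2·[0.38 + 0.71 + 0.43 + 0.16 + 0.09 + 0.25] = 4 + 4.04 = 8.04.
Under uncorrelated errors the observed covariances equal the true-score covariances, so only the own-variance terms attenuate.
True-score variance = [0.84 + 0.78 + 0.74 + 0.74] + 4.04 = 3.1 + 4.04 = 7.14.
Reliability = 7.14 / 8.04 = 0.888.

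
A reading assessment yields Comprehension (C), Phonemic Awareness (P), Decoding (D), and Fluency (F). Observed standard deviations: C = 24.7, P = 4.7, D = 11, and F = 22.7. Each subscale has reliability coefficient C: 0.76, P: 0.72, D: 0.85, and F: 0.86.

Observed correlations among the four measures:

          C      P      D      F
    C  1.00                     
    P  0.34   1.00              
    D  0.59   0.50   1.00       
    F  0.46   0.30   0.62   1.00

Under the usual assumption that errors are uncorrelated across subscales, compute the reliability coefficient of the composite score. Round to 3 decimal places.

Var(C+P+D+F) = 24.7² + 4.7² + 11² + 22.7² + 2·[24.7·4.7·0.34 + 24.7·11·0.59 + 24.7·22.7·0.46 + 4.7·11·0.50 + 4.7·22.7·0.30 + 11·22.7·0.62] = 1268.47 + 1340.72 = 2609.19.
With uncorrelated errors the cross-covariances are all true-score covariance, so they carry over unchanged; only the diagonal terms shrink to ρᵢσᵢ².
True-score variance = [24.7²·0.76 + 4.7²·0.72 + 11²·0.85 + 22.7²·0.86] + 1340.72 = 1025.57 + 1340.72 = 2366.3.
Reliability = 2366.3 / 2609.19 = 0.907.

0.907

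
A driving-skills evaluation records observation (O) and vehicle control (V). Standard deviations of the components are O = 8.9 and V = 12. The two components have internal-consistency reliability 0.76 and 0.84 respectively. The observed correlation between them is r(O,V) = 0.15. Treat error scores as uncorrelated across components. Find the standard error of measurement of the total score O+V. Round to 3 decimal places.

6.485

Var(total) = 223.21 + 32.04 = 255.25.
True-score variance = 181.16 + 32.04 = 213.2, so reliability = 0.8353.
Error variance = 255.25 − 213.2 = 42.0504; SEM = √42.0504 = 6.485.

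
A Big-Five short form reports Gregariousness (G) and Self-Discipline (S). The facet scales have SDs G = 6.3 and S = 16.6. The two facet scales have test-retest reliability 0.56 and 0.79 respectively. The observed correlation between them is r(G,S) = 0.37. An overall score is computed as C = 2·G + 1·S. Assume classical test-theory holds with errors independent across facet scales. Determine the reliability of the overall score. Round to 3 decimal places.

Var(C) = 2²·6.3² + 16.6² + 2·[2·6.3·16.6·0.37] = 434.32 + 154.778 = 589.098.
Under uncorrelated errors the observed covariances equal the true-score covariances, so only the own-variance terms attenuate.
True-score variance = [2²·6.3²·0.56 + 16.6²·0.79] + 154.778 = 306.598 + 154.778 = 461.376.
Reliability = 461.376 / 589.098 = 0.783.

0.783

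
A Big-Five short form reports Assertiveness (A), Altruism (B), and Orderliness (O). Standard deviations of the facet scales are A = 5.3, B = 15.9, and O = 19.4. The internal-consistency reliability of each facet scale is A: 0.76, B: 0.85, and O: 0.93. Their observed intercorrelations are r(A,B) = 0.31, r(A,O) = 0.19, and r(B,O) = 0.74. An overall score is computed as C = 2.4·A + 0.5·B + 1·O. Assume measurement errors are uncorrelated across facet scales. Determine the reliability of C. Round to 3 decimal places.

Var(C) = 2.4²·5.3² + 0.5²·15.9² + 19.4² + 2·[1.2·5.3·15.9·0.31 + 2.4·5.3·19.4·0.19 + 0.5·15.9·19.4·0.74] = 601.361 + 384.729 = 986.09.
With uncorrelated errors the cross-covariances are all true-score covariance, so they carry over unchanged; only the diagonal terms shrink to ρᵢσᵢ².
True-score variance = [2.4²·5.3²·0.76 + 0.5²·15.9²·0.85 + 19.4²·0.93] + 384.729 = 526.704 + 384.729 = 911.433.
Reliability = 911.433 / 986.09 = 0.924.

0.924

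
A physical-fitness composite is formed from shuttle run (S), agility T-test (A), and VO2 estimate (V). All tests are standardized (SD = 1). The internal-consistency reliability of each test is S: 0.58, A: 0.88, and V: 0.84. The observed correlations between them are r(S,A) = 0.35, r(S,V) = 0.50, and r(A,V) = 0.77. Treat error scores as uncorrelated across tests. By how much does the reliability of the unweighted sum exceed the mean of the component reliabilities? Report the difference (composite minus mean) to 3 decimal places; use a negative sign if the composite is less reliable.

Var(sum) = 3 + 3.24 = 6.24; true-score variance = 2.3 + 3.24 = 5.54; composite reliability = 0.8878.
Mean component reliability = 0.7667.
Difference = 0.8878 − 0.7667 = 0.121.

0.121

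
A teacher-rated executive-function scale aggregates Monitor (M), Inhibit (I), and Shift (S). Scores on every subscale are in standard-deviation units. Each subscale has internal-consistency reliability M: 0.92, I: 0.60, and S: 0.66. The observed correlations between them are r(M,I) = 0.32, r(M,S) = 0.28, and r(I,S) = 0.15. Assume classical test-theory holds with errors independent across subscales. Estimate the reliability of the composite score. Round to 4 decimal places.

0.8178

Var(M+I+S) = 3 + 2·[0.32 + 0.28 + 0.15] = 3 + 1.5 = 4.5.
Because errors are independent across components, Cov(Tᵢ,Tⱼ) = Cov(Xᵢ,Xⱼ); the off-diagonal part of the true-score variance is the same as above.
True-score variance = [0.92 + 0.60 + 0.66] + 1.5 = 2.18 + 1.5 = 3.68.
Reliability = 3.68 / 4.5 = 0.8178.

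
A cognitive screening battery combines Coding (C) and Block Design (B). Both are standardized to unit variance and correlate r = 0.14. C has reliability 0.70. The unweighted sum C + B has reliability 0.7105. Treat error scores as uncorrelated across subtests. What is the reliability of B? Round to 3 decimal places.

Var(C+B) = 2 + 2·0.14 = 2.280.
True-score variance = ρ_C + ρ_B + 2·0.14, so 0.7105 = (0.70 + ρ_B + 0.28) / 2.280.
ρ_B = 0.7105·2.280 − 0.70 − 0.28 = 0.640.

0.640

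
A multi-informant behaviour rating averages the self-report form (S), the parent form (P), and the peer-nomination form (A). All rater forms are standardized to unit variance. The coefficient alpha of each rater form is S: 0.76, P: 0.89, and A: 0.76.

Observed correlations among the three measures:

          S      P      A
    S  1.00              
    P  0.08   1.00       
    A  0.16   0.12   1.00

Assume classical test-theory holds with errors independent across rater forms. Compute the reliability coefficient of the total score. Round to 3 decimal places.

0.841

Var(S+P+A) = 3 + 2·[0.08 + 0.16 + 0.12] = 3 + 0.72 = 3.72.
Under uncorrelated errors the observed covariances equal the true-score covariances, so only the own-variance terms attenuate.
True-score variance = [0.76 + 0.89 + 0.76] + 0.72 = 2.41 + 0.72 = 3.13.
Reliability = 3.13 / 3.72 = 0.841.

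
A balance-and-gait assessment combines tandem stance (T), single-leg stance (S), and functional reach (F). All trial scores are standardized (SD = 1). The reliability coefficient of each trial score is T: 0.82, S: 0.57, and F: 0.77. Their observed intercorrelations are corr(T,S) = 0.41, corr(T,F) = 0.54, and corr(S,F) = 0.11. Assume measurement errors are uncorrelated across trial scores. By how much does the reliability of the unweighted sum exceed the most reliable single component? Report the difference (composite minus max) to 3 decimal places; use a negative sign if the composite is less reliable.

0.016

Var(sum) = 3 + 2.12 = 5.12; true-score variance = 2.16 + 2.12 = 4.28; composite reliability = 0.8359.
Max component reliability = 0.8200.
Difference = 0.8359 − 0.8200 = 0.016.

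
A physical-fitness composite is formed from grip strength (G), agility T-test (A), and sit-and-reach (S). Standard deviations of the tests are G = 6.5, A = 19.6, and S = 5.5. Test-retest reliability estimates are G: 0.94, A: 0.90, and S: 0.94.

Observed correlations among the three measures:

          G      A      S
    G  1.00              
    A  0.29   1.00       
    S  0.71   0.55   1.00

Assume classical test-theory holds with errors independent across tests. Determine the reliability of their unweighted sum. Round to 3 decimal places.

0.939

Var(G+A+S) = 6.5² + 19.6² + 5.5² + 2·[6.5·19.6·0.29 + 6.5·5.5·0.71 + 19.6·5.5·0.55] = 456.66 + 243.237 = 699.897.
With uncorrelated errors the cross-covariances are all true-score covariance, so they carry over unchanged; only the diagonal terms shrink to ρᵢσᵢ².
True-score variance = [6.5²·0.94 + 19.6²·0.90 + 5.5²·0.94] + 243.237 = 413.894 + 243.237 = 657.131.
Reliability = 657.131 / 699.897 = 0.939.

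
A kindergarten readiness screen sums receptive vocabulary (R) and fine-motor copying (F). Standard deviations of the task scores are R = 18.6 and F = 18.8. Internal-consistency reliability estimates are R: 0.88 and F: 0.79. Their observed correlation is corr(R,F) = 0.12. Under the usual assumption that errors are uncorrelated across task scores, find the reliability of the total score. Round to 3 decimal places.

Var(R+F) = 18.6² + 18.8² + 2·[18.6·18.8·0.12] = 699.4 + 83.9232 = 783.323.
With uncorrelated errors the cross-covariances are all true-score covariance, so they carry over unchanged; only the diagonal terms shrink to ρᵢσᵢ².
True-score variance = [18.6²·0.88 + 18.8²·0.79] + 83.9232 = 583.662 + 83.9232 = 667.586.
Reliability = 667.586 / 783.323 = 0.852.

0.852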